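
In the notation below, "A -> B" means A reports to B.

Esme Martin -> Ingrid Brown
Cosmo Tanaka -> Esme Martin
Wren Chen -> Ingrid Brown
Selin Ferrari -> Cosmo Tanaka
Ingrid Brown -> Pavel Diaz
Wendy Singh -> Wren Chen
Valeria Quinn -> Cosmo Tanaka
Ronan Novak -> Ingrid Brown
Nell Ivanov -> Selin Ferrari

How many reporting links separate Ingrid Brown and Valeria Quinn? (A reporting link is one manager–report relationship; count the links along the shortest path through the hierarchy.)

Valeria Quinn is in Ingrid Brown's organization: the chain from Valeria Quinn up to Ingrid Brown is Valeria Quinn → Cosmo Tanaka → Esme Martin → Ingrid Brown, which is 3 links.

3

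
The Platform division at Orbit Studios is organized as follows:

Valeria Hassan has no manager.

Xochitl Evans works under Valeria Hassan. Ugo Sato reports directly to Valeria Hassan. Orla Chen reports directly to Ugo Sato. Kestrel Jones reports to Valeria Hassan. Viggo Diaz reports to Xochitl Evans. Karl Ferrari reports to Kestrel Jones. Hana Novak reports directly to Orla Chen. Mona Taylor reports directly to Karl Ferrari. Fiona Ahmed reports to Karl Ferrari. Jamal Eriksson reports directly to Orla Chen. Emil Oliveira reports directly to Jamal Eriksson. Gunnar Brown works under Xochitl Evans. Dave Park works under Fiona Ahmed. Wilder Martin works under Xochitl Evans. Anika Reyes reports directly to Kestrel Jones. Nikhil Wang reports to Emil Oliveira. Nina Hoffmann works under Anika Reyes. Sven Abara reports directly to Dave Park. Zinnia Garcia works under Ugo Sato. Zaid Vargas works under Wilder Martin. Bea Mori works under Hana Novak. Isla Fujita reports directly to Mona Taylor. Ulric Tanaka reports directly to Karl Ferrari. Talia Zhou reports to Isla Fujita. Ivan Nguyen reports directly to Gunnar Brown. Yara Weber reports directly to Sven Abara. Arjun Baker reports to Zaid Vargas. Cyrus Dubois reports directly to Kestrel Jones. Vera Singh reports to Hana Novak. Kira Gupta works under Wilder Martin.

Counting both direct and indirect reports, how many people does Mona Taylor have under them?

Mona Taylor directly manages Isla Fujita. Under Isla Fujita: Talia Zhou (1). That's 2 in total.

2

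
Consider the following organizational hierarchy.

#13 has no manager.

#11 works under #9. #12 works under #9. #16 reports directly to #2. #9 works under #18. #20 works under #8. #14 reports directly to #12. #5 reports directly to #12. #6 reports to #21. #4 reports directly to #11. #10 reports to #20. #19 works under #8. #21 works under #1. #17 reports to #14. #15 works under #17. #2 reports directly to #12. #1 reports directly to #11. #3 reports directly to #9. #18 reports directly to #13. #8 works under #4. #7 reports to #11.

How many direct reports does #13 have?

1

#13 directly manages #18. That is 1 direct report.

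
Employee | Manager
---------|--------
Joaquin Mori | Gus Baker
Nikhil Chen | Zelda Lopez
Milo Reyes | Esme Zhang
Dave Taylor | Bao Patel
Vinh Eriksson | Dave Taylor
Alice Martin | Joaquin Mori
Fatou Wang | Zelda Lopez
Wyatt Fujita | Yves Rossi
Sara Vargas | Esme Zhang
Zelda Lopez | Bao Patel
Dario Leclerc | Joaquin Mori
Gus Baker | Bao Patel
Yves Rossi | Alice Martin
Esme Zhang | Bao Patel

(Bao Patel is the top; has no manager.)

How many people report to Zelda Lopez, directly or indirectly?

2

Zelda Lopez directly manages Fatou Wang, Nikhil Chen. Fatou Wang has no reports. Nikhil Chen has no reports. So Zelda Lopez's organization is 2 direct reports plus everyone under them: 1 + 1 = 2.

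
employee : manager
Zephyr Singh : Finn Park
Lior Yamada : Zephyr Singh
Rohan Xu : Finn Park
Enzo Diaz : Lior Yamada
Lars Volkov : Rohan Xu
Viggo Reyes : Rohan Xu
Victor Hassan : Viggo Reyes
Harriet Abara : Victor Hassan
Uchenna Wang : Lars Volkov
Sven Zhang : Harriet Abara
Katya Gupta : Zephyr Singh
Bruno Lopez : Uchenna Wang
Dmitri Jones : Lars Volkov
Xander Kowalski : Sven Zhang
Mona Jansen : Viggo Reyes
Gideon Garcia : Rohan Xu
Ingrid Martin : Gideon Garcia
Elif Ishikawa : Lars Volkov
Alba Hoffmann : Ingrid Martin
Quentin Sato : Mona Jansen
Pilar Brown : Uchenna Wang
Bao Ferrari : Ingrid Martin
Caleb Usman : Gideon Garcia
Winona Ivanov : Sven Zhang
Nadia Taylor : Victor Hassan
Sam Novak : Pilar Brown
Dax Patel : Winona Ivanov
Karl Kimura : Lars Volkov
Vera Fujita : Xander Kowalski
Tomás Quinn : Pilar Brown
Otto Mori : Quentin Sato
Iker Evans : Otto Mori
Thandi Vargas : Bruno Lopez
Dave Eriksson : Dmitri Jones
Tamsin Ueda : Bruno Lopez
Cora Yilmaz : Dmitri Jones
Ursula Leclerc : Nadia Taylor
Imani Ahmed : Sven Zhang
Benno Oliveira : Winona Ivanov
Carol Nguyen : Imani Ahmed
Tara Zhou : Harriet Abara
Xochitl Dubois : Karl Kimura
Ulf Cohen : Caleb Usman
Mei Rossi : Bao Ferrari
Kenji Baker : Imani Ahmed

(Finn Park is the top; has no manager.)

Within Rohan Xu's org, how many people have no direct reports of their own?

The people in Rohan Xu's organization with no one reporting to them are Ulf Cohen, Mei Rossi, Alba Hoffmann, Iker Evans, Ursula Leclerc, Tara Zhou, Kenji Baker, Carol Nguyen, Benno Oliveira, Dax Patel, Vera Fujita, Xochitl Dubois, Elif Ishikawa, Cora Yilmaz, Dave Eriksson, Tomás Quinn, Sam Novak, Tamsin Ueda, Thandi Vargas. That is 19.

19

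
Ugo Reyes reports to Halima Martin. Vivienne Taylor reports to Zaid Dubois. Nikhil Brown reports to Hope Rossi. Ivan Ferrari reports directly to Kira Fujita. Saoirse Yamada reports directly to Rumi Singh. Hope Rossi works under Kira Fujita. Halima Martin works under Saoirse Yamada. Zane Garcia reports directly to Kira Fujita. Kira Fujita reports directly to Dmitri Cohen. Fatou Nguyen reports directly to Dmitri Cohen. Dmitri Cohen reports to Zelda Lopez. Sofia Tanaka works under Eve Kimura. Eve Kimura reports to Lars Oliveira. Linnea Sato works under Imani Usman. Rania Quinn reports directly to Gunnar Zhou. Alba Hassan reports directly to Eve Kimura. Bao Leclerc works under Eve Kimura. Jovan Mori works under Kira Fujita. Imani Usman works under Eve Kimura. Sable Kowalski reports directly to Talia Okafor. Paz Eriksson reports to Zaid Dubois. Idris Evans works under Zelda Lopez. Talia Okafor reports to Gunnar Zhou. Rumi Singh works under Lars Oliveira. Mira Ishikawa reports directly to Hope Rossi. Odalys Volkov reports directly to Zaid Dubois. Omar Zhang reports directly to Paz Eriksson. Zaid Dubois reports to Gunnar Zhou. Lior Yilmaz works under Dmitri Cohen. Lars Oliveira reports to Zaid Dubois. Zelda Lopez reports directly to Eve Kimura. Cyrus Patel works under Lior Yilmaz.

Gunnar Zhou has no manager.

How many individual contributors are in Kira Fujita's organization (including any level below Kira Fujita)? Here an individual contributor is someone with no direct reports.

The people in Kira Fujita's organization with no one reporting to them are Zane Garcia, Mira Ishikawa, Nikhil Brown, Jovan Mori, Ivan Ferrari. That is 5.

5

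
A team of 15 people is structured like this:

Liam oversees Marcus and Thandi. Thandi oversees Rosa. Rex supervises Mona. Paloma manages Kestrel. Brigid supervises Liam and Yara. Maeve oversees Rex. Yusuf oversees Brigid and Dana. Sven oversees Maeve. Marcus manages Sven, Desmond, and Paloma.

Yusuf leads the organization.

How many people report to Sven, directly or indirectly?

Sven directly manages Maeve. Under Maeve: Rex, Mona (2). That's 3 in total.

3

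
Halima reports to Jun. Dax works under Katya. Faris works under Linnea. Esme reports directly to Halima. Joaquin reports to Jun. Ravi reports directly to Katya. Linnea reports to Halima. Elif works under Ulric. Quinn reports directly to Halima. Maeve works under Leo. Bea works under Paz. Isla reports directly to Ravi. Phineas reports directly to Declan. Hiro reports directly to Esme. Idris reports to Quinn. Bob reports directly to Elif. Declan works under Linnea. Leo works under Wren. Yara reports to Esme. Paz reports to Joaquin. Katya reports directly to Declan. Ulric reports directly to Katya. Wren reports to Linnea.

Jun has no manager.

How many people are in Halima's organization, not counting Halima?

19

Halima directly manages Linnea, Quinn, Esme. Under Linnea: Wren, Leo, Maeve, Declan, Phineas, Katya, Dax, Ravi, Isla, Ulric, Elif, Bob, Faris (13). Under Quinn: Idris (1). Under Esme: Hiro, Yara (2). So Halima's organization is 3 direct reports plus everyone under them: 14 + 2 + 3 = 19.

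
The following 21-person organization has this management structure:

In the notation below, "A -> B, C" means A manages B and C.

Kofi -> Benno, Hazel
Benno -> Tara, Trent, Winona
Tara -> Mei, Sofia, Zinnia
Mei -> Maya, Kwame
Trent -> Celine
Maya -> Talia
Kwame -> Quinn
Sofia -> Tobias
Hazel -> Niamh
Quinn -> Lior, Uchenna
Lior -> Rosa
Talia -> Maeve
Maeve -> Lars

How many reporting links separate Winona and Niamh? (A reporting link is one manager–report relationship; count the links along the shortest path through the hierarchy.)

Winona is 2 levels below Kofi, and Niamh is 2 levels below Kofi (their lowest common manager). The shortest path runs up from Winona to Kofi and back down to Niamh: 2 + 2 = 4 links.

4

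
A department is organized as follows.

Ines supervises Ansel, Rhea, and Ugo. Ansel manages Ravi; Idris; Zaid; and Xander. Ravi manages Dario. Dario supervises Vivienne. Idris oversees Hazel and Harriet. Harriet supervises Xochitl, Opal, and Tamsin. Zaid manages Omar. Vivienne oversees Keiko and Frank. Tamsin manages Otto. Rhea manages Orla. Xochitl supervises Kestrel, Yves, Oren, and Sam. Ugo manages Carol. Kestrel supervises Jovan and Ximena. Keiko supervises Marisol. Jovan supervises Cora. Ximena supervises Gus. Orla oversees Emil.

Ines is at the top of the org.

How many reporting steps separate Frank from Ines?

5

Chain from Frank up to Ines: Frank → Vivienne → Dario → Ravi → Ansel → Ines. That is 5 steps up, so Frank is 5 levels below Ines.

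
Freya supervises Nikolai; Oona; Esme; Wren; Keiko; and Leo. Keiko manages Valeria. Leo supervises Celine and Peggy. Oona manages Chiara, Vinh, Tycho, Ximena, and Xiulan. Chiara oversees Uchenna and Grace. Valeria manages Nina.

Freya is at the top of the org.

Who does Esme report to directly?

Esme reports directly to Freya.

Freya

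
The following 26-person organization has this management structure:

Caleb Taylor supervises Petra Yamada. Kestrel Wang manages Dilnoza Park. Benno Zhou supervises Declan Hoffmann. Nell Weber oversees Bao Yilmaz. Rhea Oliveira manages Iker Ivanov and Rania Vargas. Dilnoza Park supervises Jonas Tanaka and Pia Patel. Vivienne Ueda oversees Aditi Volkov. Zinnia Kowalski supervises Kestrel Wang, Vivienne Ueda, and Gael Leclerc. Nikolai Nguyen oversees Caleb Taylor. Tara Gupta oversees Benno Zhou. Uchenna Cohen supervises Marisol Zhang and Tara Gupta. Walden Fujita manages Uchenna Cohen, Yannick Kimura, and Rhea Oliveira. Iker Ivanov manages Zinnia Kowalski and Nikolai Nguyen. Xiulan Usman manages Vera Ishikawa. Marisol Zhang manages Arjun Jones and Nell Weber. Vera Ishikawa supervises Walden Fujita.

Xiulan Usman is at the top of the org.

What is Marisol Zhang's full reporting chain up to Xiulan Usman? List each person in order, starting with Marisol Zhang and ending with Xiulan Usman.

Marisol Zhang reports to Uchenna Cohen. Uchenna Cohen reports to Walden Fujita. Walden Fujita reports to Vera Ishikawa. Vera Ishikawa reports to Xiulan Usman. Xiulan Usman is at the top.

Marisol Zhang -> Uchenna Cohen -> Walden Fujita -> Vera Ishikawa -> Xiulan Usman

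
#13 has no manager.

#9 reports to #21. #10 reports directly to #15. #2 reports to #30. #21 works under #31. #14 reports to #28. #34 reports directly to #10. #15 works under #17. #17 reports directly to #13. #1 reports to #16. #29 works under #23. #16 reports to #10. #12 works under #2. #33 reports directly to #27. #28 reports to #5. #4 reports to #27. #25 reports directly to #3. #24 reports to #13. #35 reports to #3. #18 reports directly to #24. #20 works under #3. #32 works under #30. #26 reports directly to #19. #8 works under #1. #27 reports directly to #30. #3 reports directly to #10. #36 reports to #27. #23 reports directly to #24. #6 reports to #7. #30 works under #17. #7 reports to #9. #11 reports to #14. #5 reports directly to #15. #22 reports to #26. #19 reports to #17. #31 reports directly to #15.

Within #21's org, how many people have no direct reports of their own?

The only person in #21's organization with no one reporting to them is #6. That is 1.

1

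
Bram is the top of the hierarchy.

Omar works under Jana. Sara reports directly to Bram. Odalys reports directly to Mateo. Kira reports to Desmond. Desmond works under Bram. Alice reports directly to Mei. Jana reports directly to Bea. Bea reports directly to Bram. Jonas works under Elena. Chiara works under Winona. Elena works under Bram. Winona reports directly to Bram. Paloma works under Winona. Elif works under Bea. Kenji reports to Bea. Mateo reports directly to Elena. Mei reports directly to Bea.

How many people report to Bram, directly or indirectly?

Bram directly manages Bea, Elena, Winona, Sara, Desmond. Under Bea: Kenji, Elif, Jana, Omar, Mei, Alice (6). Under Elena: Mateo, Odalys, Jonas (3). Under Winona: Paloma, Chiara (2). Sara has no reports. Under Desmond: Kira (1). So Bram's organization is 5 direct reports plus everyone under them: 7 + 4 + 3 + 1 + 2 = 17.

17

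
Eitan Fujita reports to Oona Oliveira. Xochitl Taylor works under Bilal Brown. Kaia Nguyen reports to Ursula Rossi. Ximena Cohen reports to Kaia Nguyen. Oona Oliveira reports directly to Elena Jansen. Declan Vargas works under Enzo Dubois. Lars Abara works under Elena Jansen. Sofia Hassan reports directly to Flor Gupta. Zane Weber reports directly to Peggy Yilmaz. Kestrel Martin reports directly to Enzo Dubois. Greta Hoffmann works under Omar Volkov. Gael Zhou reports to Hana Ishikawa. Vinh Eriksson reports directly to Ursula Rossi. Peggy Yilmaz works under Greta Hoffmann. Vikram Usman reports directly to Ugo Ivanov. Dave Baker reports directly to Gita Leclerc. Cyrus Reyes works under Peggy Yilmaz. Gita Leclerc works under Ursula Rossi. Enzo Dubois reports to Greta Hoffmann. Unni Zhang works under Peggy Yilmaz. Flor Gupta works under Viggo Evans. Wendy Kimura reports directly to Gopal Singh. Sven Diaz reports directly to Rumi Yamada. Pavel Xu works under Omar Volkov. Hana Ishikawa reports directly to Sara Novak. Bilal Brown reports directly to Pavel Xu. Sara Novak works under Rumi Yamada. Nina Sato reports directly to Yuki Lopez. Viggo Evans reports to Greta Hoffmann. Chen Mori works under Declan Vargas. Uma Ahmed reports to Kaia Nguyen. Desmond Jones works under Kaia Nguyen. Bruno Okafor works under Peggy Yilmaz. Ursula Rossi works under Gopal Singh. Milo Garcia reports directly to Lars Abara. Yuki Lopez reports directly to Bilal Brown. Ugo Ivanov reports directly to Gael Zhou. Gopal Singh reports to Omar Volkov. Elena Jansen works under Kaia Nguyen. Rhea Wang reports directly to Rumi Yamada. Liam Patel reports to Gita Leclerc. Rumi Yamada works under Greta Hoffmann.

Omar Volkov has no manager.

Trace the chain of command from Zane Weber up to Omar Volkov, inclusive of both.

Zane Weber reports to Peggy Yilmaz. Peggy Yilmaz reports to Greta Hoffmann. Greta Hoffmann reports to Omar Volkov. Omar Volkov is at the top.

Zane Weber -> Peggy Yilmaz -> Greta Hoffmann -> Omar Volkov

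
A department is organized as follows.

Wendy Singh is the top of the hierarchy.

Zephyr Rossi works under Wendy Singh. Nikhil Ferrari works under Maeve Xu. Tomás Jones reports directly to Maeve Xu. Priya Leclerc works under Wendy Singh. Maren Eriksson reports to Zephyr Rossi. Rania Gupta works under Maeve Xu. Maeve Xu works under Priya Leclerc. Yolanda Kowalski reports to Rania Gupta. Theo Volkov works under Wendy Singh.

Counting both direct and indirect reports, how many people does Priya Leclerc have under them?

Priya Leclerc directly manages Maeve Xu. Under Maeve Xu: Nikhil Ferrari, Tomás Jones, Rania Gupta, Yolanda Kowalski (4). That's 5 in total.

5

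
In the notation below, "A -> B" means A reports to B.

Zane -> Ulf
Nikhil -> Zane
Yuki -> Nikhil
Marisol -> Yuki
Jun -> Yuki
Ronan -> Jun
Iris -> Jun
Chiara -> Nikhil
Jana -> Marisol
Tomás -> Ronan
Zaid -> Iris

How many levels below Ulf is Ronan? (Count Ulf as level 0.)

Chain from Ronan up to Ulf: Ronan → Jun → Yuki → Nikhil → Zane → Ulf. That is 5 steps up, so Ronan is 5 levels below Ulf.

5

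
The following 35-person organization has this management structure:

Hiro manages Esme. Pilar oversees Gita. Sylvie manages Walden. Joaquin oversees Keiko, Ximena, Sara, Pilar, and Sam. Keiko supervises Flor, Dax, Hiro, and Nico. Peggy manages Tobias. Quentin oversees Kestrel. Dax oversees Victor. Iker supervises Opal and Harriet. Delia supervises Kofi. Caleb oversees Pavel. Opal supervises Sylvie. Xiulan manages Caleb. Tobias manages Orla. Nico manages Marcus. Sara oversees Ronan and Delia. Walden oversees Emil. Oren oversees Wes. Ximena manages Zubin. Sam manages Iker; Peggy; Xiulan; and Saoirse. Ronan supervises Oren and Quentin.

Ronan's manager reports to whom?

Joaquin

Ronan reports to Sara, and Sara reports to Joaquin. So Ronan's skip-level manager is Joaquin.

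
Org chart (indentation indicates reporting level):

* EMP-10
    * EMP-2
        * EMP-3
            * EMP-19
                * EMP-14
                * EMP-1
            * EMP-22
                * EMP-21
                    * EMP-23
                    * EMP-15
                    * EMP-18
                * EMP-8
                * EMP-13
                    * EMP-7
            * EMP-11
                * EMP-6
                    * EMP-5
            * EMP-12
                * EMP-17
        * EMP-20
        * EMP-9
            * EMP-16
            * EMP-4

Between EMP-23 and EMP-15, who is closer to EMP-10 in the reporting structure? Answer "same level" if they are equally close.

Both EMP-23 and EMP-15 are 5 levels below EMP-10.

same level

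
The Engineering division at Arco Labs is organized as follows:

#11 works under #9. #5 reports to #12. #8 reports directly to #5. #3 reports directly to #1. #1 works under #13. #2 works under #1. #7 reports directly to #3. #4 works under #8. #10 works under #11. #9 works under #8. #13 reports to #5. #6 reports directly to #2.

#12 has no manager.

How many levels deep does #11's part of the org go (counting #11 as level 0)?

The longest chain under #11 runs #11 → #10, which is 1 level below #11.

1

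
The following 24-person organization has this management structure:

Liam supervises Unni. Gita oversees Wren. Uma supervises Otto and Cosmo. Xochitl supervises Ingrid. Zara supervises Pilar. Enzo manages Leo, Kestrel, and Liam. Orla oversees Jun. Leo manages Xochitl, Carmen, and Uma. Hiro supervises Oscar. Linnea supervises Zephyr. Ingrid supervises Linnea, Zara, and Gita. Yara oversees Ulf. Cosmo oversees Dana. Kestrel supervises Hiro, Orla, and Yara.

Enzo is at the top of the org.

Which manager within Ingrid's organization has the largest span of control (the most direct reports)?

Direct-report counts within Ingrid's organization: Ingrid has 3; Gita has 1; Zara has 1; Linnea has 1. The largest is 3, held by Ingrid.

Ingrid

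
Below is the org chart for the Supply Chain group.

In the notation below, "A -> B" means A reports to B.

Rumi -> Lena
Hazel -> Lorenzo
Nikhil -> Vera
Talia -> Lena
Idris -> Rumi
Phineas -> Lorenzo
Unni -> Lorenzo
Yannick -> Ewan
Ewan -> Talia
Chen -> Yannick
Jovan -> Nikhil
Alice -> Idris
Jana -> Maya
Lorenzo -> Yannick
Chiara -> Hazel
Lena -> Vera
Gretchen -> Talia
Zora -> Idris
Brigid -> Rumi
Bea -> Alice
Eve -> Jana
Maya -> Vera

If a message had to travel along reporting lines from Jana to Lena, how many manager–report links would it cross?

3

Jana is 2 levels below Vera, and Lena is 1 level below Vera (their lowest common manager). The shortest path runs up from Jana to Vera and back down to Lena: 2 + 1 = 3 links.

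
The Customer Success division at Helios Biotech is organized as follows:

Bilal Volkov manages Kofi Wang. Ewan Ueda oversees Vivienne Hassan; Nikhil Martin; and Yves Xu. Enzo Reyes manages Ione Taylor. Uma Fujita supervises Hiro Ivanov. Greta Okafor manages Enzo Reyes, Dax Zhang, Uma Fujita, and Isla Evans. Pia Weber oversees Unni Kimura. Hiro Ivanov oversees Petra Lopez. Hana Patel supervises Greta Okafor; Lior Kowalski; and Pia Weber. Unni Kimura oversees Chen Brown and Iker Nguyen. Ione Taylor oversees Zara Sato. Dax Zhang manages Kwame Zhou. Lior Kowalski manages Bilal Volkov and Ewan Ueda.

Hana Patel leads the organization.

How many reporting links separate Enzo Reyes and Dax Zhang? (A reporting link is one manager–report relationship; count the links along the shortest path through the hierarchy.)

Enzo Reyes is 1 level below Greta Okafor, and Dax Zhang is 1 level below Greta Okafor (their lowest common manager). The shortest path runs up from Enzo Reyes to Greta Okafor and back down to Dax Zhang: 1 + 1 = 2 links.

2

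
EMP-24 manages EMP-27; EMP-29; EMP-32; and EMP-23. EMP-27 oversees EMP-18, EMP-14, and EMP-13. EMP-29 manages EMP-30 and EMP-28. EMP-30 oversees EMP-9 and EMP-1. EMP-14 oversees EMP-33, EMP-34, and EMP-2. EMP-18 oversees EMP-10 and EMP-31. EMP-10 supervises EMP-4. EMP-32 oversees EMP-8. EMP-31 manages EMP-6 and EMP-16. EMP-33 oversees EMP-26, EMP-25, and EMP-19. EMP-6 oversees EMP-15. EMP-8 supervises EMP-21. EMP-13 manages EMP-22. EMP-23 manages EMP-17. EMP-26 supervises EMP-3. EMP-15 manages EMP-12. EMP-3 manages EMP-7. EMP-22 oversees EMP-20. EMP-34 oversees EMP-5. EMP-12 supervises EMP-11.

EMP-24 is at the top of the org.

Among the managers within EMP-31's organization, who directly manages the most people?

Direct-report counts within EMP-31's organization: EMP-31 has 2; EMP-6 has 1; EMP-15 has 1; EMP-12 has 1. The largest is 2, held by EMP-31.

EMP-31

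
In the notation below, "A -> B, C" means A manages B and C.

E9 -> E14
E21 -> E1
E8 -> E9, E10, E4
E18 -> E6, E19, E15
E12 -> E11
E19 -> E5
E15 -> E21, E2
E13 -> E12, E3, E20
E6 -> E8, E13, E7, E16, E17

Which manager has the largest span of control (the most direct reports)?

Direct-report counts: E18 has 3; E15 has 2; E21 has 1; E19 has 1; E6 has 5; E13 has 3; E12 has 1; E8 has 3; E9 has 1. The largest is 5, held by E6.

E6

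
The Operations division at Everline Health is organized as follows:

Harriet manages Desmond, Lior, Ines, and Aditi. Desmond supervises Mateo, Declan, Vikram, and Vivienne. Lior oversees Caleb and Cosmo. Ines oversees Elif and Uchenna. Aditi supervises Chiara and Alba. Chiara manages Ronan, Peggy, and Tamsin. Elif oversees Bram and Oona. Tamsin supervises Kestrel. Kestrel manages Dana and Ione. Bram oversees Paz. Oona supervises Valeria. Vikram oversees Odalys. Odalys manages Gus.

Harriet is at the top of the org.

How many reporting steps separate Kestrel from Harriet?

Chain from Kestrel up to Harriet: Kestrel → Tamsin → Chiara → Aditi → Harriet. That is 4 steps up, so Kestrel is 4 levels below Harriet.

4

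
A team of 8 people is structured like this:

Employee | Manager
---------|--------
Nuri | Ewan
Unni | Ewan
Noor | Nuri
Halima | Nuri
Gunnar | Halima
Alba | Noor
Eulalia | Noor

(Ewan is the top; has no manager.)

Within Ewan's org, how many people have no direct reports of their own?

The people in Ewan's organization with no one reporting to them are Unni, Gunnar, Eulalia, Alba. That is 4.

4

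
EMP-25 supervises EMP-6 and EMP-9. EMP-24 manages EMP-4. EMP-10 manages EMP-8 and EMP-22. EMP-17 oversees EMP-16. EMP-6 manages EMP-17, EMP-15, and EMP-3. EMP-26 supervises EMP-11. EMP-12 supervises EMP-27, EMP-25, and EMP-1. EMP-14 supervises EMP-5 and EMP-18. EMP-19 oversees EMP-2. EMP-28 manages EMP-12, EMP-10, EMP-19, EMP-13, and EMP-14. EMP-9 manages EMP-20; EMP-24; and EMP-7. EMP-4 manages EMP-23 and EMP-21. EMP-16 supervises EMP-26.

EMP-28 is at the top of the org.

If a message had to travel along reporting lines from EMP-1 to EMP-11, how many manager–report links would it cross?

7

EMP-1 is 1 level below EMP-12, and EMP-11 is 6 levels below EMP-12 (their lowest common manager). The shortest path runs up from EMP-1 to EMP-12 and back down to EMP-11: 1 + 6 = 7 links.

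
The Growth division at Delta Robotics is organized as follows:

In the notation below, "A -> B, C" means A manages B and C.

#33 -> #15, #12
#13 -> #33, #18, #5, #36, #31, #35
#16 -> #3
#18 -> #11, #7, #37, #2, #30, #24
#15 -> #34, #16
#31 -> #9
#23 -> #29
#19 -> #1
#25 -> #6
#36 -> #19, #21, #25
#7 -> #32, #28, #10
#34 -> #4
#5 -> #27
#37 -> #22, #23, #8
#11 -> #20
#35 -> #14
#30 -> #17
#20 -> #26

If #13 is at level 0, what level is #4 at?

4

Chain from #4 up to #13: #4 → #34 → #15 → #33 → #13. That is 4 steps up, so #4 is 4 levels below #13.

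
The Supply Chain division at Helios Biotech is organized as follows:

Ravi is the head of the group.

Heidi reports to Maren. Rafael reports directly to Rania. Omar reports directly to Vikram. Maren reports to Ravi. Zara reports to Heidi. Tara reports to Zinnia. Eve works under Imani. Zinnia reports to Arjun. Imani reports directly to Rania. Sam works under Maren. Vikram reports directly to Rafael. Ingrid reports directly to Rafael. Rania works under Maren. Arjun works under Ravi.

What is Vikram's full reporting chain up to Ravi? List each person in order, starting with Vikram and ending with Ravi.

Vikram reports to Rafael. Rafael reports to Rania. Rania reports to Maren. Maren reports to Ravi. Ravi is at the top.

Vikram -> Rafael -> Rania -> Maren -> Ravi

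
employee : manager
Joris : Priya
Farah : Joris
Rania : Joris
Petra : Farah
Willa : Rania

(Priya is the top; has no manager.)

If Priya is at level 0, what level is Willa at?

3

Chain from Willa up to Priya: Willa → Rania → Joris → Priya. That is 3 steps up, so Willa is 3 levels below Priya.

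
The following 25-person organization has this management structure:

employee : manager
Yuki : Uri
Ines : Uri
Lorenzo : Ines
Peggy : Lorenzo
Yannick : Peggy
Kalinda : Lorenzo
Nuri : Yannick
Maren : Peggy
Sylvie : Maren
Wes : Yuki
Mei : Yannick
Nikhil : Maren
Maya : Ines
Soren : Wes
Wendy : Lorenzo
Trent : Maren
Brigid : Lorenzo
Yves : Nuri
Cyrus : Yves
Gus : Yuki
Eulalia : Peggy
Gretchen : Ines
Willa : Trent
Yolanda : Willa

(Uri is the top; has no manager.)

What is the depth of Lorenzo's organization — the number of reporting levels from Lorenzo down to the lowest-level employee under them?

5

The longest chain under Lorenzo runs Lorenzo → Peggy → Maren → Trent → Willa → Yolanda, which is 5 levels below Lorenzo.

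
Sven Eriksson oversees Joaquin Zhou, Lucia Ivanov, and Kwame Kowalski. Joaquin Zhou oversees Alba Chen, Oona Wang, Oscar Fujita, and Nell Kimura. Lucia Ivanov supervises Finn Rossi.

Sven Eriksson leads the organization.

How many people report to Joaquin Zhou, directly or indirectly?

Joaquin Zhou directly manages Oona Wang, Nell Kimura, Oscar Fujita, Alba Chen. Oona Wang has no reports. Nell Kimura has no reports. Oscar Fujita has no reports. Alba Chen has no reports. So Joaquin Zhou's organization is 4 direct reports plus everyone under them: 1 + 1 + 1 + 1 = 4.

4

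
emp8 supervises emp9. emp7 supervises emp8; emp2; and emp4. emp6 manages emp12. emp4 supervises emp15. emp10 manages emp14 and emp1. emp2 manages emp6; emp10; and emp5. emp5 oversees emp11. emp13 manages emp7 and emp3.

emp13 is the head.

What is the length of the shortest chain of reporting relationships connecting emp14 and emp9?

emp14 is 3 levels below emp7, and emp9 is 2 levels below emp7 (their lowest common manager). The shortest path runs up from emp14 to emp7 and back down to emp9: 3 + 2 = 5 links.

5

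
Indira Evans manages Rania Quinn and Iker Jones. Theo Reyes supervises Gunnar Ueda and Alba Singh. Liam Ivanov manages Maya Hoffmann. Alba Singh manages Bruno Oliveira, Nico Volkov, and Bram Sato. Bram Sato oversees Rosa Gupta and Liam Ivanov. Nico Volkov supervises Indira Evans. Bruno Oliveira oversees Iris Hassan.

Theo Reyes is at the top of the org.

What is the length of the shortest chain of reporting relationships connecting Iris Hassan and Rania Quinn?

Iris Hassan is 2 levels below Alba Singh, and Rania Quinn is 3 levels below Alba Singh (their lowest common manager). The shortest path runs up from Iris Hassan to Alba Singh and back down to Rania Quinn: 2 + 3 = 5 links.

5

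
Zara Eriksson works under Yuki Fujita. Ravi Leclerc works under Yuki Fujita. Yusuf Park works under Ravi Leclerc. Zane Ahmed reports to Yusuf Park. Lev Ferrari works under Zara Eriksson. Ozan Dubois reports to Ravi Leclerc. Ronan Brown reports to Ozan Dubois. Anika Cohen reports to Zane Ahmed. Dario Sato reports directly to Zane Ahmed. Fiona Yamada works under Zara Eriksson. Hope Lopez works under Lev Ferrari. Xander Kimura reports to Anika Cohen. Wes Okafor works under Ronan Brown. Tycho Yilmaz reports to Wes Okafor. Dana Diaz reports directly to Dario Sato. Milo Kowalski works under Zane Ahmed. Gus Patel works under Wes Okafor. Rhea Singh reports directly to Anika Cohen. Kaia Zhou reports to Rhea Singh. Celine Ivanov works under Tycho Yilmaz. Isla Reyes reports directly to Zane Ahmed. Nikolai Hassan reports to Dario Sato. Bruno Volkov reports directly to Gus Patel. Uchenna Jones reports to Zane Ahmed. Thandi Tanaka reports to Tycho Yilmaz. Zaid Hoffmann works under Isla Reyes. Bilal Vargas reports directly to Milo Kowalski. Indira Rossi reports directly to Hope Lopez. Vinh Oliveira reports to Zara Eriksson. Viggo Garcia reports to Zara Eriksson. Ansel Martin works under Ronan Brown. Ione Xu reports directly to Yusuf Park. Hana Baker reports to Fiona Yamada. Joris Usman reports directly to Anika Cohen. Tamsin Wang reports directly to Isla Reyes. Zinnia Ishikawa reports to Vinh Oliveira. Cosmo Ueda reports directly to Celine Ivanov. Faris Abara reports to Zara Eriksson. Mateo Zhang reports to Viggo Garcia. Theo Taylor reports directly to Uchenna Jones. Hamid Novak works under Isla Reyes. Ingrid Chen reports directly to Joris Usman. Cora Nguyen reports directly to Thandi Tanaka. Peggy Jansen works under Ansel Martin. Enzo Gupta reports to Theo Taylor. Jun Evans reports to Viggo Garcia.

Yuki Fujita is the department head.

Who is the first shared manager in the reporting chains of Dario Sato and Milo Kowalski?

Dario Sato's chain of managers is Zane Ahmed, Yusuf Park, Ravi Leclerc, Yuki Fujita. Milo Kowalski's chain of managers is Zane Ahmed, Yusuf Park, Ravi Leclerc, Yuki Fujita. The first manager that appears in both chains is Zane Ahmed.

Zane Ahmed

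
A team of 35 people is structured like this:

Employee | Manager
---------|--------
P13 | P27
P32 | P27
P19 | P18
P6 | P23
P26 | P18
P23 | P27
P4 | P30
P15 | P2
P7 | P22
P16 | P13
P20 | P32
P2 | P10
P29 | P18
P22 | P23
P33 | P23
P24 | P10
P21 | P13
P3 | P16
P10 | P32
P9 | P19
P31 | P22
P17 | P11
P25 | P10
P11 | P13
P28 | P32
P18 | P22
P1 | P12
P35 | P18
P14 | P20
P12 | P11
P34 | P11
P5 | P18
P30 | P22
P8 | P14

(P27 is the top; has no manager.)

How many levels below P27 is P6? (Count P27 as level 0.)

2

Chain from P6 up to P27: P6 → P23 → P27. That is 2 steps up, so P6 is 2 levels below P27.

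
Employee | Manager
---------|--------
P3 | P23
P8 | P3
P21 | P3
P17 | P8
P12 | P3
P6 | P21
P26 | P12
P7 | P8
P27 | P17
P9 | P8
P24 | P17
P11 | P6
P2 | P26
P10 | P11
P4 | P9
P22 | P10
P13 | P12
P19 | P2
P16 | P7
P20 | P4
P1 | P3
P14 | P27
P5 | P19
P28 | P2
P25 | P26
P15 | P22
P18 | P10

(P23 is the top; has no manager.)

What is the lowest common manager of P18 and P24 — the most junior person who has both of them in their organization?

P18's chain of managers is P10, P11, P6, P21, P3, P23. P24's chain of managers is P17, P8, P3, P23. The first manager that appears in both chains is P3.

P3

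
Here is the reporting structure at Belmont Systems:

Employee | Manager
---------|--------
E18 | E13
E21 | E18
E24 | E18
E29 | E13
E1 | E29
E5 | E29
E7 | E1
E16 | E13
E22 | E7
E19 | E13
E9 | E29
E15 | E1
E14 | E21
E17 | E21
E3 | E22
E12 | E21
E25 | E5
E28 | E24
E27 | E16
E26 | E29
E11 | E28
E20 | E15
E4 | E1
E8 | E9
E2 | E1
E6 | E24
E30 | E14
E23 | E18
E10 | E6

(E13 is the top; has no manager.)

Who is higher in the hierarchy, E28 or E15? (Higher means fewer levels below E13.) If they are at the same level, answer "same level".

same level

Both E28 and E15 are 3 levels below E13.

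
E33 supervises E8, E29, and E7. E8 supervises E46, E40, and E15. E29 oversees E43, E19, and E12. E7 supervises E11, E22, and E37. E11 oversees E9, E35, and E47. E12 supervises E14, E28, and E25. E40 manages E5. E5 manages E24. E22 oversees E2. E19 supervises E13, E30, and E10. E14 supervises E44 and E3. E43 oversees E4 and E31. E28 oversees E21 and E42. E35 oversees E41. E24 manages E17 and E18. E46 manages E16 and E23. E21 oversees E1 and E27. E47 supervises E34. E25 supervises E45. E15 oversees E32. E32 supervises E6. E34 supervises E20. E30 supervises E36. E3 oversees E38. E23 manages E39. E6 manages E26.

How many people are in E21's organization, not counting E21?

2

E21 directly manages E27, E1. E27 has no reports. E1 has no reports. So E21's organization is 2 direct reports plus everyone under them: 1 + 1 = 2.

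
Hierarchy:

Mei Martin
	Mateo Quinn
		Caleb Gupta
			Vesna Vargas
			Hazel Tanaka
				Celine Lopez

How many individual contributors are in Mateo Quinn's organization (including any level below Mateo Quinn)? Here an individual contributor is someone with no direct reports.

The people in Mateo Quinn's organization with no one reporting to them are Celine Lopez, Vesna Vargas. That is 2.

2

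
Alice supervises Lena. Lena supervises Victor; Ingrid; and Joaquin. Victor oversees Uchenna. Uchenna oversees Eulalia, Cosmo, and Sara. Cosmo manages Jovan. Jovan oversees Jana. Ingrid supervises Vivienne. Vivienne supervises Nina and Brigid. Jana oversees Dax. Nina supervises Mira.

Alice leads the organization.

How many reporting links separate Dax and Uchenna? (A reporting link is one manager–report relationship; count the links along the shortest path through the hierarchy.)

Dax is in Uchenna's organization: the chain from Dax up to Uchenna is Dax → Jana → Jovan → Cosmo → Uchenna, which is 4 links.

4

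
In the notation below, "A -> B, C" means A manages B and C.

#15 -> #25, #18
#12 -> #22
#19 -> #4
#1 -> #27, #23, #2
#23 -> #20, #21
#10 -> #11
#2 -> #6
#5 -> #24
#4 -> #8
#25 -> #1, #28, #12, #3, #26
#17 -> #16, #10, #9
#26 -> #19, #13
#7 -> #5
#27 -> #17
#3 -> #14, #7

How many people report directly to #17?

#17 directly manages #16, #10, #9. That is 3 direct reports.

3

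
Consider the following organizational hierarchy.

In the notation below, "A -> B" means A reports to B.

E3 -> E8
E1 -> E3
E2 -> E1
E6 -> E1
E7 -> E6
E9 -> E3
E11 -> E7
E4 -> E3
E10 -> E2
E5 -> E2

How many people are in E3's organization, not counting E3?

9

E3 directly manages E1, E9, E4. Under E1: E6, E7, E11, E2, E5, E10 (6). E9 has no reports. E4 has no reports. So E3's organization is 3 direct reports plus everyone under them: 7 + 1 + 1 = 9.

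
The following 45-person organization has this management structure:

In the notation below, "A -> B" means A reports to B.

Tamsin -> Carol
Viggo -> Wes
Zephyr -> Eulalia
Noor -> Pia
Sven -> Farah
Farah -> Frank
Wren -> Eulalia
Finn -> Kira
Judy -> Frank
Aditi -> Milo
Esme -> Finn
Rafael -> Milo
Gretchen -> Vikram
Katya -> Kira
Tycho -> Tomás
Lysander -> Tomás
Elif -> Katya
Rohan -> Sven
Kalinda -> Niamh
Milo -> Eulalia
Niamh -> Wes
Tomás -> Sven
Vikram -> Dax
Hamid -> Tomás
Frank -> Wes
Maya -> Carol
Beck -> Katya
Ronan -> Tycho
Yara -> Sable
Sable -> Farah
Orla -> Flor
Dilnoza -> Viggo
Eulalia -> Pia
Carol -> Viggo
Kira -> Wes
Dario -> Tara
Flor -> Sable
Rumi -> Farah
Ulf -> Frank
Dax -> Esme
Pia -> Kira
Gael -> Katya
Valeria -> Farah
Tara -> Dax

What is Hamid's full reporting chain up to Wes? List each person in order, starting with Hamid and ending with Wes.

Hamid reports to Tomás. Tomás reports to Sven. Sven reports to Farah. Farah reports to Frank. Frank reports to Wes. Wes is at the top.

Hamid -> Tomás -> Sven -> Farah -> Frank -> Wes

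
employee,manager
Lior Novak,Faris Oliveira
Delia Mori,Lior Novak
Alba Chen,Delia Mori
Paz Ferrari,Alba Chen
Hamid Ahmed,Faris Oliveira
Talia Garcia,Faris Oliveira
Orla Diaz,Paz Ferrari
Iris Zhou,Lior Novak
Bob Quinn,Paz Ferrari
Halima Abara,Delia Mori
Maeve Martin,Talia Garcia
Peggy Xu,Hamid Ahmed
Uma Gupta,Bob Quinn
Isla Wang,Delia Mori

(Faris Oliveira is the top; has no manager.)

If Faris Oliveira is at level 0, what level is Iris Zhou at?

Chain from Iris Zhou up to Faris Oliveira: Iris Zhou → Lior Novak → Faris Oliveira. That is 2 steps up, so Iris Zhou is 2 levels below Faris Oliveira.

2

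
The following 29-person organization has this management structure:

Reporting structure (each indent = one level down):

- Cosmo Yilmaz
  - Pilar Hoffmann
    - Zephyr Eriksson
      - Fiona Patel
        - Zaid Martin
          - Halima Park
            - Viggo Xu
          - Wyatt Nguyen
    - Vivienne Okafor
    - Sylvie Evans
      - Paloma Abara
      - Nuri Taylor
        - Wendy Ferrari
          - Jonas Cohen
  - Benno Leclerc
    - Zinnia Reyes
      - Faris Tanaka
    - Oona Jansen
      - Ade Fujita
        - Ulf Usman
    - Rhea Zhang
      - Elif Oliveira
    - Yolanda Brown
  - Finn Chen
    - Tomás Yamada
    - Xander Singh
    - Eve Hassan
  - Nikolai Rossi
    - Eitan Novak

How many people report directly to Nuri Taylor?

1

Nuri Taylor directly manages Wendy Ferrari. That is 1 direct report.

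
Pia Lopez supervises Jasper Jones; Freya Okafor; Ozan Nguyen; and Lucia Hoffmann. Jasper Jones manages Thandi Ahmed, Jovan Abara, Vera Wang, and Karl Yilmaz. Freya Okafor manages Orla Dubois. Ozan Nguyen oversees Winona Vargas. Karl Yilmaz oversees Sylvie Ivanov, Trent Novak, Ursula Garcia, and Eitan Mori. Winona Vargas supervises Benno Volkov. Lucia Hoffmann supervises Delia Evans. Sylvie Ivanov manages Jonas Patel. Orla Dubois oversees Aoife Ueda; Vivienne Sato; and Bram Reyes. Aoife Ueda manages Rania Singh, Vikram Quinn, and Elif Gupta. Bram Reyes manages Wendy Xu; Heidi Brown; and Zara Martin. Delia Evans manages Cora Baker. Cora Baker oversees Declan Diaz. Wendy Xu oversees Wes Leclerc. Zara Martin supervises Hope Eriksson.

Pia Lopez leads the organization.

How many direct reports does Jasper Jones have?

Jasper Jones directly manages Karl Yilmaz, Vera Wang, Jovan Abara, Thandi Ahmed. That is 4 direct reports.

4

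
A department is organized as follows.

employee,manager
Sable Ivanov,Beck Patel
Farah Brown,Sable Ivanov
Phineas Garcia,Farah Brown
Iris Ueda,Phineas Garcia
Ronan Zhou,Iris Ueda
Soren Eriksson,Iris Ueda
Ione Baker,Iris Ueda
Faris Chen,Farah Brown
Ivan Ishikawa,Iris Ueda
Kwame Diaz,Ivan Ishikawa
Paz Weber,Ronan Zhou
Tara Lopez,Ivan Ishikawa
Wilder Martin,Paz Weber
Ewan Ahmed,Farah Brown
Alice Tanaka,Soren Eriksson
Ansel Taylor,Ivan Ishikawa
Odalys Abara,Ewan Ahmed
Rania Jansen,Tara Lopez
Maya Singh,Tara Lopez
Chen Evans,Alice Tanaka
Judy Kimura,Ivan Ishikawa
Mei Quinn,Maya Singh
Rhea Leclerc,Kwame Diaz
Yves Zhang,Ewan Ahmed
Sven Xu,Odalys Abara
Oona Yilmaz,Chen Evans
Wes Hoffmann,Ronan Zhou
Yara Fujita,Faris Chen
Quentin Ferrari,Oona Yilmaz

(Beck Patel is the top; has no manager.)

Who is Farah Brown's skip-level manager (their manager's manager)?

Farah Brown reports to Sable Ivanov, and Sable Ivanov reports to Beck Patel. So Farah Brown's skip-level manager is Beck Patel.

Beck Patel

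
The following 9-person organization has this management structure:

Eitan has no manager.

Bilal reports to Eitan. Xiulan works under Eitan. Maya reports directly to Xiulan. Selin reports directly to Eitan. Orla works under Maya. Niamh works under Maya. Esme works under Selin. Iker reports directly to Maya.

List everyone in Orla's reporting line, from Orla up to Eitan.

Orla -> Maya -> Xiulan -> Eitan

Orla reports to Maya. Maya reports to Xiulan. Xiulan reports to Eitan. Eitan is at the top.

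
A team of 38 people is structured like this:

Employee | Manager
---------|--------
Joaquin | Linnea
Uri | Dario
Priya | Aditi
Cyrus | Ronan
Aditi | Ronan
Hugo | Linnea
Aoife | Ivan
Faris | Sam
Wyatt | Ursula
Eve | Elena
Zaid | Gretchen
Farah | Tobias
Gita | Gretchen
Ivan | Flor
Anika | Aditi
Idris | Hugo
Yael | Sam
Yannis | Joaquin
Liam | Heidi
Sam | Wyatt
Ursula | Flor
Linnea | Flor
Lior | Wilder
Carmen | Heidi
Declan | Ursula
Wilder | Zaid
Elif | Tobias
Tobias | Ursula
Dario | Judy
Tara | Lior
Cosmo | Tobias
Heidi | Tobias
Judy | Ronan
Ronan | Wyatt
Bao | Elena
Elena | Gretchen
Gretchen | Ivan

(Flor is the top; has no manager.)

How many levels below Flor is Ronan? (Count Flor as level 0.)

Chain from Ronan up to Flor: Ronan → Wyatt → Ursula → Flor. That is 3 steps up, so Ronan is 3 levels below Flor.

3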